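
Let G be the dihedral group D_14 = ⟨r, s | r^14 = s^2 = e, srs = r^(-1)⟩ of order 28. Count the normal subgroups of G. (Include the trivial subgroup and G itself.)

G has 28 subgroups. Checking conjugation-invariance by order — order 1: 1/1 normal; order 2: 1/15 normal; order 4: 0/7 normal; order 7: 1/1 normal; order 14: 3/3 normal; order 28: 1/1 normal.
Total normal subgroups: 7.

7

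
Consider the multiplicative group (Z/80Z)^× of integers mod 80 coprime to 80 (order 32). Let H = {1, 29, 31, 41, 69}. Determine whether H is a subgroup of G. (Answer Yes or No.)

|H| = 5 does not divide |G| = 32, so by Lagrange H is not a subgroup.

No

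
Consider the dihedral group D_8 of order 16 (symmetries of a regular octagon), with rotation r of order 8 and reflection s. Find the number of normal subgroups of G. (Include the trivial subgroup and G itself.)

7

G has 19 subgroups. Checking conjugation-invariance by order — order 1: 1/1 normal; order 2: 1/9 normal; order 4: 1/5 normal; order 8: 3/3 normal; order 16: 1/1 normal.
Total normal subgroups: 7.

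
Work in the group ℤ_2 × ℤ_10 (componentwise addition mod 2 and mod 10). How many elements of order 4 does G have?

0

An element (a,b) has order lcm(ord(a), ord(b)); count pairs with lcm equal to 4.
Enumerating gives 0 such elements.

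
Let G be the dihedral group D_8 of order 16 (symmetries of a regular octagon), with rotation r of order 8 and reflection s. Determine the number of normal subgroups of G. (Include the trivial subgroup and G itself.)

7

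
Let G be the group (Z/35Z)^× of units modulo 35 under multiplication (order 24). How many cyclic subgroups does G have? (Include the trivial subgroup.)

A cyclic subgroup of order d is generated by each of its φ(d) elements of order d, so the cyclic subgroups of order d number (#elements of order d)/φ(d).
Cyclic subgroups by order — order 1: 1; order 2: 3; order 3: 1; order 4: 2; order 6: 3; order 12: 2.
Total: 12.

12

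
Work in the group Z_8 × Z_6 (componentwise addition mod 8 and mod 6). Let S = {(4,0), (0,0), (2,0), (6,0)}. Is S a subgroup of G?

|S| = 4 divides |G| = 48, consistent with Lagrange.
S contains the identity, every element's inverse is in S, and S is closed under +: it is a subgroup.
In fact S = ⟨(6,0)⟩.

Yes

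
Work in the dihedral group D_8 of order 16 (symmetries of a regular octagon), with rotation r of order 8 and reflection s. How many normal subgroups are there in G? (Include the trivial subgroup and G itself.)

7

G has 19 subgroups. Checking conjugation-invariance by order — order 1: 1/1 normal; order 2: 1/9 normal; order 4: 1/5 normal; order 8: 3/3 normal; order 16: 1/1 normal.
Total normal subgroups: 7.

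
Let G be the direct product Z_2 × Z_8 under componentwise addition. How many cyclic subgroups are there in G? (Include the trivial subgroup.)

8

Each element a generates a cyclic subgroup ⟨a⟩; distinct elements may generate the same one (a cyclic group of order d has φ(d) generators).
Cyclic subgroups by order — order 1: 1; order 2: 3; order 4: 2; order 8: 2.
Total: 8.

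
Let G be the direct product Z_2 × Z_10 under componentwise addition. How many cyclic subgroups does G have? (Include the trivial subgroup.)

A cyclic subgroup of order d is generated by each of its φ(d) elements of order d, so the cyclic subgroups of order d number (#elements of order d)/φ(d).
Cyclic subgroups by order — order 1: 1; order 2: 3; order 5: 1; order 10: 3.
Total: 8.

8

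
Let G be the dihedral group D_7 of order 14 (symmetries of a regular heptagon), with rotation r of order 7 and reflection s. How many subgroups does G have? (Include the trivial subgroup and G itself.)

10

|G| = 14, so by Lagrange every subgroup order divides 14. Divisors: 1, 2, 7, 14.
Subgroups by order — order 1: 1; order 2: 7; order 7: 1; order 14: 1.
Total: 1 + 7 + 1 + 1 = 10.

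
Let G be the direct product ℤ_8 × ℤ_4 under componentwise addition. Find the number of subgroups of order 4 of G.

7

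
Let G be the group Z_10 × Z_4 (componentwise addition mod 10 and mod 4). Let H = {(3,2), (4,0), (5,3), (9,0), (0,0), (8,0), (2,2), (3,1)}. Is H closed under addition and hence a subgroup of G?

No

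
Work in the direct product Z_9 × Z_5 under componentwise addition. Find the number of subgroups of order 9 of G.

|G| = 45 and 9 | 45, so subgroups of order 9 are possible by Lagrange.
The subgroups of order 9 are: {(0,0), (1,0), (2,0), (3,0), (4,0), (5,0), (6,0), (7,0), (8,0)}.
So G has 1 subgroup of order 9.

1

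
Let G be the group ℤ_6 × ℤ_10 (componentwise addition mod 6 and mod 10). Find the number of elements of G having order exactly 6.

An element (a,b) has order lcm(ord(a), ord(b)); count pairs with lcm equal to 6.
Enumerating gives 6 such elements.

6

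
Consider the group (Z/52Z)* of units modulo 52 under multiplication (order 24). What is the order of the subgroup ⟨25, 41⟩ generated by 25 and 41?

12

|⟨25⟩| = 2 and |⟨41⟩| = 12, so |H| is a multiple of lcm(2, 12) = 12 and divides |G| = 24.
Closing under the operation: H = {1, 5, 9, 17, 21, 25, 29, 33, 37, 41, 45, 49}, so |H| = 12.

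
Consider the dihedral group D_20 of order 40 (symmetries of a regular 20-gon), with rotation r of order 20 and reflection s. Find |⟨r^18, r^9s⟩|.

20

|⟨r^18⟩| = 10 and |⟨r^9s⟩| = 2, so |H| is a multiple of lcm(10, 2) = 10 and divides |G| = 40.
Closing under the operation: H = {e, r^2, r^4, r^6, r^8, r^10, r^12, r^14, r^16, r^18, rs, r^3s, r^5s, r^7s, r^9s, r^11s, r^13s, r^15s, r^17s, r^19s}, so |H| = 20.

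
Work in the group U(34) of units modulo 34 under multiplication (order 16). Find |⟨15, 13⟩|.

|⟨15⟩| = 8 and |⟨13⟩| = 4, so |H| is a multiple of lcm(8, 4) = 8 and divides |G| = 16.
Closing under the operation: H = {1, 9, 13, 15, 19, 21, 25, 33}, so |H| = 8.

8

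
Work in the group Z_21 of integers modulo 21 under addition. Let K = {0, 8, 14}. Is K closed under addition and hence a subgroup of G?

No

8 ∈ K but its inverse 13 ∉ K, so K is not a subgroup.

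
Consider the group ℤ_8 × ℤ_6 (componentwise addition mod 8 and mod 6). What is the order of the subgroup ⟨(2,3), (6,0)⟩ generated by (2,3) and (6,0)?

|⟨(2,3)⟩| = 4 and |⟨(6,0)⟩| = 4, so |H| is a multiple of lcm(4, 4) = 4 and divides |G| = 48.
Closing under the operation: H = {(0,0), (0,3), (2,0), (2,3), (4,0), (4,3), (6,0), (6,3)}, so |H| = 8.

8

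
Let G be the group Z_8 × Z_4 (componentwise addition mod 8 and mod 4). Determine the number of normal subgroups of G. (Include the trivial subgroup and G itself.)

22

G is abelian, so every subgroup is normal.
G has 22 subgroups in total, hence 22 normal subgroups.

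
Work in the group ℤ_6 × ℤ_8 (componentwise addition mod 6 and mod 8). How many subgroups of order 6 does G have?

|G| = 48 and 6 | 48, so subgroups of order 6 are possible by Lagrange.
The subgroups of order 6 are: {(0,0), (0,4), (2,0), (2,4), (4,0), (4,4)}; {(0,0), (1,0), (2,0), (3,0), (4,0), (5,0)}; {(0,0), (1,4), (2,0), (3,4), (4,0), (5,4)}.
So G has 3 subgroups of order 6.

3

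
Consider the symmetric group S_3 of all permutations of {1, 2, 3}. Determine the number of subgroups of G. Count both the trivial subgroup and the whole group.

|G| = 6, so by Lagrange every subgroup order divides 6. Divisors: 1, 2, 3, 6.
Subgroups by order — order 1: 1; order 2: 3; order 3: 1; order 6: 1.
Total: 1 + 3 + 1 + 1 = 6.

6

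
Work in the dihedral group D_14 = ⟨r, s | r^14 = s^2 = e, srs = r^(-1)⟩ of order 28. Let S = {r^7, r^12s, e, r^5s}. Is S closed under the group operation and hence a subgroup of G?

|S| = 4 divides |G| = 28, consistent with Lagrange.
S contains the identity, every element's inverse is in S, and S is closed under ·: it is a subgroup.

Yes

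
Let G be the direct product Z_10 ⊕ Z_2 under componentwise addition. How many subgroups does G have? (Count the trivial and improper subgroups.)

10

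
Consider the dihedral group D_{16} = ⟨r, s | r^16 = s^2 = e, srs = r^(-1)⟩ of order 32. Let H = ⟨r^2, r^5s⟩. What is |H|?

16

|⟨r^2⟩| = 8 and |⟨r^5s⟩| = 2, so |H| is a multiple of lcm(8, 2) = 8 and divides |G| = 32.
Closing under the operation: H = {e, r^2, r^4, r^6, r^8, r^10, r^12, r^14, rs, r^3s, r^5s, r^7s, r^9s, r^11s, r^13s, r^15s}, so |H| = 16.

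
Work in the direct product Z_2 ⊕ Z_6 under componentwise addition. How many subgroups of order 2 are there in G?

|G| = 12 and 2 | 12, so subgroups of order 2 are possible by Lagrange.
The subgroups of order 2 are: {(0,0), (0,3)}; {(0,0), (1,0)}; {(0,0), (1,3)}.
So G has 3 subgroups of order 2.

3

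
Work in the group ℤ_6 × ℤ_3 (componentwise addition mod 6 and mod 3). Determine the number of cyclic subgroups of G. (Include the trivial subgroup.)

Group the elements of G by the cyclic subgroup they generate; each cyclic subgroup of order d accounts for φ(d) elements.
Cyclic subgroups by order — order 1: 1; order 2: 1; order 3: 4; order 6: 4.
Total: 10.

10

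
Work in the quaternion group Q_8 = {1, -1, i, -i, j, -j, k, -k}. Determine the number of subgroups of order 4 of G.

3

|G| = 8 and 4 | 8, so subgroups of order 4 are possible by Lagrange.
The subgroups of order 4 are: {1, -1, i, -i}; {1, -1, j, -j}; {1, -1, k, -k}.
So G has 3 subgroups of order 4.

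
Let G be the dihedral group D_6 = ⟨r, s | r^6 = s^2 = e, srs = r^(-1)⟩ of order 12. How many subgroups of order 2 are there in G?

|G| = 12 and 2 | 12, so subgroups of order 2 are possible by Lagrange.
The subgroups of order 2 are: {e, r^2s}; {e, r^3}; {e, r^3s}; {e, r^4s}; … (7 in all).
So G has 7 subgroups of order 2.

7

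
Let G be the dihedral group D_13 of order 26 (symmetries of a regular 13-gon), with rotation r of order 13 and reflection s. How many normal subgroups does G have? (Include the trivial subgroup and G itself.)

G has 16 subgroups. Checking conjugation-invariance by order — order 1: 1/1 normal; order 2: 0/13 normal; order 13: 1/1 normal; order 26: 1/1 normal.
Total normal subgroups: 3.

3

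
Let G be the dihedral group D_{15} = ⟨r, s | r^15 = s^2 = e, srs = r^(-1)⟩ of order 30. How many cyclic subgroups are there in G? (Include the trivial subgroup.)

Group the elements of G by the cyclic subgroup they generate; each cyclic subgroup of order d accounts for φ(d) elements.
Cyclic subgroups by order — order 1: 1; order 2: 15; order 3: 1; order 5: 1; order 15: 1.
Total: 19.

19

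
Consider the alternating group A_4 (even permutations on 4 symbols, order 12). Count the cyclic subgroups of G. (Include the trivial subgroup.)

8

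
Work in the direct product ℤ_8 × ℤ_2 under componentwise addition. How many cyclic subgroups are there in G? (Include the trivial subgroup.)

A cyclic subgroup of order d is generated by each of its φ(d) elements of order d, so the cyclic subgroups of order d number (#elements of order d)/φ(d).
Cyclic subgroups by order — order 1: 1; order 2: 3; order 4: 2; order 8: 2.
Total: 8.

8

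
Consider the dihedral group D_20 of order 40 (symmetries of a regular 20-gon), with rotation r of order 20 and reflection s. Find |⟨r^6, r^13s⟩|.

20

|⟨r^6⟩| = 10 and |⟨r^13s⟩| = 2, so |H| is a multiple of lcm(10, 2) = 10 and divides |G| = 40.
Closing under the operation: H = {e, r^2, r^4, r^6, r^8, r^10, r^12, r^14, r^16, r^18, rs, r^3s, r^5s, r^7s, r^9s, r^11s, r^13s, r^15s, r^17s, r^19s}, so |H| = 20.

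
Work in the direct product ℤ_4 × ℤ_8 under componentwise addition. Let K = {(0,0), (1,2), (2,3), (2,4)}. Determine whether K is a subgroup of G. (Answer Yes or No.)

(1,2) ∈ K but its inverse (3,6) ∉ K, so K is not a subgroup.

No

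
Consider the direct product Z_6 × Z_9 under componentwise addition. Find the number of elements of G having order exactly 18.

18

An element (a,b) has order lcm(ord(a), ord(b)); count pairs with lcm equal to 18.
Enumerating gives 18 such elements.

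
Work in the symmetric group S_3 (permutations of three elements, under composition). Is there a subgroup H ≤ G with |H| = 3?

3 | 6. A subgroup of order 3 is {e, (1 2 3), (1 3 2)}.

Yes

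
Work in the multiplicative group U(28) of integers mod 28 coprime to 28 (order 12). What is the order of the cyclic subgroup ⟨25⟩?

3

Compute successive powers of 25 mod 28: 25, 9, 1; 25^3 ≡ 1 (mod 28).
So |⟨25⟩| = 3.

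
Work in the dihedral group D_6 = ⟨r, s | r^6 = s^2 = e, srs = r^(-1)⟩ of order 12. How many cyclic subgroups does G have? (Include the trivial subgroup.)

10

Group the elements of G by the cyclic subgroup they generate; each cyclic subgroup of order d accounts for φ(d) elements.
Cyclic subgroups by order — order 1: 1; order 2: 7; order 3: 1; order 6: 1.
Total: 10.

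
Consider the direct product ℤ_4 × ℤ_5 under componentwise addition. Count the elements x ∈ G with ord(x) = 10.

4

An element (a,b) has order lcm(ord(a), ord(b)); count pairs with lcm equal to 10.
Enumerating gives 4 such elements.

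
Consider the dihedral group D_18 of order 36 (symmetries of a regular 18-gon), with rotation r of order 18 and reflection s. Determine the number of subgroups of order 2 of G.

19

|G| = 36 and 2 | 36, so subgroups of order 2 are possible by Lagrange.
The subgroups of order 2 are: {e, r^10s}; {e, r^11s}; {e, r^12s}; {e, r^13s}; … (19 in all).
So G has 19 subgroups of order 2.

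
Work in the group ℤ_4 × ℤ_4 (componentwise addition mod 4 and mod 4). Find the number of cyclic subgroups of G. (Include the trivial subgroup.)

A cyclic subgroup of order d is generated by each of its φ(d) elements of order d, so the cyclic subgroups of order d number (#elements of order d)/φ(d).
Cyclic subgroups by order — order 1: 1; order 2: 3; order 4: 6.
Total: 10.

10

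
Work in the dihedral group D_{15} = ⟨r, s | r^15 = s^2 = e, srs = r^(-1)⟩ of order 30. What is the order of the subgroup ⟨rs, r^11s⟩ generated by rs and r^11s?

|⟨rs⟩| = 2 and |⟨r^11s⟩| = 2, so |H| is a multiple of lcm(2, 2) = 2 and divides |G| = 30.
Closing under the operation: H = {e, r^5, r^10, rs, r^6s, r^11s}, so |H| = 6.

6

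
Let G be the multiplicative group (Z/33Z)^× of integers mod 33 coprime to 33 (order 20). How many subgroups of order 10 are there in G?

3

|G| = 20 and 10 | 20, so subgroups of order 10 are possible by Lagrange.
The subgroups of order 10 are: {1, 4, 7, 10, 13, 16, 19, 25, 28, 31}; {1, 4, 5, 14, 16, 20, 23, 25, 26, 31}; {1, 2, 4, 8, 16, 17, 25, 29, 31, 32}.
So G has 3 subgroups of order 10.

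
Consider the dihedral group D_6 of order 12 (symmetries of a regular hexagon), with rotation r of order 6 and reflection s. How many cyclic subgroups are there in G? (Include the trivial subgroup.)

10

Group the elements of G by the cyclic subgroup they generate; each cyclic subgroup of order d accounts for φ(d) elements.
Cyclic subgroups by order — order 1: 1; order 2: 7; order 3: 1; order 6: 1.
Total: 10.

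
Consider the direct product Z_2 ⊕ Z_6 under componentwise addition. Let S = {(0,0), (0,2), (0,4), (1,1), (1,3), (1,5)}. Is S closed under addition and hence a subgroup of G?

|S| = 6 divides |G| = 12, consistent with Lagrange.
S contains the identity, every element's inverse is in S, and S is closed under +: it is a subgroup.
In fact S = ⟨(1,5)⟩.

Yes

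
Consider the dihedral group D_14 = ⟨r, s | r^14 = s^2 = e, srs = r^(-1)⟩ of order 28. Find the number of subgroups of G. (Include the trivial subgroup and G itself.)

|G| = 28, so by Lagrange every subgroup order divides 28. Divisors: 1, 2, 4, 7, 14, 28.
Subgroups by order — order 1: 1; order 2: 15; order 4: 7; order 7: 1; order 14: 3; order 28: 1.
Total: 1 + 15 + 7 + 1 + 3 + 1 = 28.

28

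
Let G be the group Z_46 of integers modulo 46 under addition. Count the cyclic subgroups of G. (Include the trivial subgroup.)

Each element a generates a cyclic subgroup ⟨a⟩; distinct elements may generate the same one (a cyclic group of order d has φ(d) generators).
Cyclic subgroups by order — order 1: 1; order 2: 1; order 23: 1; order 46: 1.
Total: 4.

4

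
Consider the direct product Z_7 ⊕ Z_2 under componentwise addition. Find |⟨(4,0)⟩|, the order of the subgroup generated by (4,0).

The order of (4,0) in Z_7 × Z_2 is lcm(ord(4) in Z_7, ord(0) in Z_2).
ord(4) = 7 and ord(0) = 1, so |⟨(4,0)⟩| = lcm(7, 1) = 7.

7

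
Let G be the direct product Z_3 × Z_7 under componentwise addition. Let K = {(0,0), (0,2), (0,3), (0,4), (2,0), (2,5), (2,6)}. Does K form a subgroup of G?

(0,2) ∈ K but its inverse (0,5) ∉ K, so K is not a subgroup.

No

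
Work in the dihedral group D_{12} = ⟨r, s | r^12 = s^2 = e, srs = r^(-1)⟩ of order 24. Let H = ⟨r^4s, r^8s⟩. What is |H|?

6

|⟨r^4s⟩| = 2 and |⟨r^8s⟩| = 2, so |H| is a multiple of lcm(2, 2) = 2 and divides |G| = 24.
Closing under the operation: H = {e, r^4, r^8, s, r^4s, r^8s}, so |H| = 6.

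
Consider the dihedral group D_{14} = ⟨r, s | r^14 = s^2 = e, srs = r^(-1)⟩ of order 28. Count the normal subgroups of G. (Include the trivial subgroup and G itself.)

7

G has 28 subgroups. Checking conjugation-invariance by order — order 1: 1/1 normal; order 2: 1/15 normal; order 4: 0/7 normal; order 7: 1/1 normal; order 14: 3/3 normal; order 28: 1/1 normal.
Total normal subgroups: 7.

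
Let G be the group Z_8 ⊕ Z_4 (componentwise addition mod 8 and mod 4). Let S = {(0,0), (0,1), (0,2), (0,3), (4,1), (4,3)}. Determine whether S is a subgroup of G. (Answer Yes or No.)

|S| = 6 does not divide |G| = 32, so by Lagrange S is not a subgroup.

No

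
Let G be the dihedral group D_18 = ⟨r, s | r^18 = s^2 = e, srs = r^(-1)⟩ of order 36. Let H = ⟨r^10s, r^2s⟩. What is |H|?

|⟨r^10s⟩| = 2 and |⟨r^2s⟩| = 2, so |H| is a multiple of lcm(2, 2) = 2 and divides |G| = 36.
Closing under the operation: H = {e, r^2, r^4, r^6, r^8, r^10, r^12, r^14, r^16, s, r^2s, r^4s, r^6s, r^8s, r^10s, r^12s, r^14s, r^16s}, so |H| = 18.

18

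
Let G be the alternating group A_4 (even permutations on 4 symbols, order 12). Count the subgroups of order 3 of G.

4

|G| = 12 and 3 | 12, so subgroups of order 3 are possible by Lagrange.
The subgroups of order 3 are: {e, (1 2 3), (1 3 2)}; {e, (1 2 4), (1 4 2)}; {e, (1 3 4), (1 4 3)}; {e, (2 3 4), (2 4 3)}.
So G has 4 subgroups of order 3.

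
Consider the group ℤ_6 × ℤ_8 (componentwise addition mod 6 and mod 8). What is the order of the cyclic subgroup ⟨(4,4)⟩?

6

The order of (4,4) in Z_6 × Z_8 is lcm(ord(4) in Z_6, ord(4) in Z_8).
ord(4) = 3 and ord(4) = 2, so |⟨(4,4)⟩| = lcm(3, 2) = 6.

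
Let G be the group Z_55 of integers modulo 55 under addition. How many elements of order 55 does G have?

In a cyclic group of order 55, the number of elements of order d (for d | 55) is φ(d).
φ(55) = 40.

40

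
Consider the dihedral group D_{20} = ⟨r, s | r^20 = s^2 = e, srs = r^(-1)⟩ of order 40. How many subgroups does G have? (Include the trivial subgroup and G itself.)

|G| = 40, so by Lagrange every subgroup order divides 40. Divisors: 1, 2, 4, 5, 8, 10, 20, 40.
Subgroups by order — order 1: 1; order 2: 21; order 4: 11; order 5: 1; order 8: 5; order 10: 5; order 20: 3; order 40: 1.
Total: 1 + 21 + 11 + 1 + 5 + 5 + 3 + 1 = 48.

48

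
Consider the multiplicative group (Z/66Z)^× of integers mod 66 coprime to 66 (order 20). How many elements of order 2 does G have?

The elements of order 2 are: 23, 43, 65.
That's 3.

3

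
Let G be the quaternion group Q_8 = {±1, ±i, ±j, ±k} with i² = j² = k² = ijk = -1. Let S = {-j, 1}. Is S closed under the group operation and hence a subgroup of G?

No

-j ∈ S but its inverse j ∉ S, so S is not a subgroup.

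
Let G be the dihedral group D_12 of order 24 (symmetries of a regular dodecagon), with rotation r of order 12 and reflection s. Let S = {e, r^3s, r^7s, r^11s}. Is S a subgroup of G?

Closure fails: r^3s · r^7s = r^8 ∉ S. So S is not a subgroup.

No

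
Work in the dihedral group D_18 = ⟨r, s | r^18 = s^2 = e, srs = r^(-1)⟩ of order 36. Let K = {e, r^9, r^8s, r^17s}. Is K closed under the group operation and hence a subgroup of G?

Yes

|K| = 4 divides |G| = 36, consistent with Lagrange.
K contains the identity, every element's inverse is in K, and K is closed under ·: it is a subgroup.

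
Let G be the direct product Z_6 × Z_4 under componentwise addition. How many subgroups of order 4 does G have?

|G| = 24 and 4 | 24, so subgroups of order 4 are possible by Lagrange.
The subgroups of order 4 are: {(0,0), (0,1), (0,2), (0,3)}; {(0,0), (0,2), (3,0), (3,2)}; {(0,0), (0,2), (3,1), (3,3)}.
So G has 3 subgroups of order 4.

3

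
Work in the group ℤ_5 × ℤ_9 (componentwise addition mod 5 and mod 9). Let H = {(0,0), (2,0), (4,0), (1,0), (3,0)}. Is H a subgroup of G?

|H| = 5 divides |G| = 45, consistent with Lagrange.
H contains the identity, every element's inverse is in H, and H is closed under +: it is a subgroup.
In fact H = ⟨(4,0)⟩.

Yes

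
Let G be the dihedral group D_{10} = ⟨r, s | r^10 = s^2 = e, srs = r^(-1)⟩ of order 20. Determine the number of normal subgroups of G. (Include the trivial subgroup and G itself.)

G has 22 subgroups. Checking conjugation-invariance by order — order 1: 1/1 normal; order 2: 1/11 normal; order 4: 0/5 normal; order 5: 1/1 normal; order 10: 3/3 normal; order 20: 1/1 normal.
Total normal subgroups: 7.

7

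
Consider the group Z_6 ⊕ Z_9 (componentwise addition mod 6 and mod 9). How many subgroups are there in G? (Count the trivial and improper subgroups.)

20

|G| = 54, so by Lagrange every subgroup order divides 54. Divisors: 1, 2, 3, 6, 9, 18, 27, 54.
Subgroups by order — order 1: 1; order 2: 1; order 3: 4; order 6: 4; order 9: 4; order 18: 4; order 27: 1; order 54: 1.
Total: 1 + 1 + 4 + 4 + 4 + 4 + 1 + 1 = 20.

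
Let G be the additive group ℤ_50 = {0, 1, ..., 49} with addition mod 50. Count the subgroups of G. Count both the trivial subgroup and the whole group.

Subgroups of the cyclic group ℤ_50 correspond bijectively to divisors of 50.
Divisors of 50: 1, 2, 5, 10, 25, 50.
So ℤ_50 has 6 subgroups.

6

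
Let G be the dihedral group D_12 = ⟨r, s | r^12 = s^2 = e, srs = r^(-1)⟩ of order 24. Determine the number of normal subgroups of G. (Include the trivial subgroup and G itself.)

G has 34 subgroups. Checking conjugation-invariance by order — order 1: 1/1 normal; order 2: 1/13 normal; order 3: 1/1 normal; order 4: 1/7 normal; order 6: 1/5 normal; order 8: 0/3 normal; order 12: 3/3 normal; order 24: 1/1 normal.
Total normal subgroups: 9.

9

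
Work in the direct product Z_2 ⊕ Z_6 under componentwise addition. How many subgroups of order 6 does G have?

3

|G| = 12 and 6 | 12, so subgroups of order 6 are possible by Lagrange.
The subgroups of order 6 are: {(0,0), (0,1), (0,2), (0,3), (0,4), (0,5)}; {(0,0), (0,2), (0,4), (1,0), (1,2), (1,4)}; {(0,0), (0,2), (0,4), (1,1), (1,3), (1,5)}.
So G has 3 subgroups of order 6.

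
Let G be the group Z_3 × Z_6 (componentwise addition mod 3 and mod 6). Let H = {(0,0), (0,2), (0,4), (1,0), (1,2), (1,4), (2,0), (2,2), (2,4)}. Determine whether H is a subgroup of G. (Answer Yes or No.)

Yes

|H| = 9 divides |G| = 18, consistent with Lagrange.
H contains the identity, every element's inverse is in H, and H is closed under +: it is a subgroup.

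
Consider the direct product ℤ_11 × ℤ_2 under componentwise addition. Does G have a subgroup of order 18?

18 does not divide |G| = 22, so by Lagrange no subgroup of order 18 exists.

No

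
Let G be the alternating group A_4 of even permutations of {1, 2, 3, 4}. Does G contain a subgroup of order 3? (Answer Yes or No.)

Yes

3 | 12. A subgroup of order 3 is {e, (1 2 3), (1 3 2)}.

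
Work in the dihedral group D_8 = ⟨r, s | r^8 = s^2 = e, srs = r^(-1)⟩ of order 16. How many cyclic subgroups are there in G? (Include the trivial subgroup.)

A cyclic subgroup of order d is generated by each of its φ(d) elements of order d, so the cyclic subgroups of order d number (#elements of order d)/φ(d).
Cyclic subgroups by order — order 1: 1; order 2: 9; order 4: 1; order 8: 1.
Total: 12.

12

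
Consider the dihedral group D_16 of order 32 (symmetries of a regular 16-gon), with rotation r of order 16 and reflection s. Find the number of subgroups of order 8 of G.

5

|G| = 32 and 8 | 32, so subgroups of order 8 are possible by Lagrange.
The subgroups of order 8 are: {e, r^2, r^4, r^6, r^8, r^10, r^12, r^14}; {e, r^4, r^8, r^12, r^2s, r^6s, r^10s, r^14s}; {e, r^4, r^8, r^12, r^3s, r^7s, r^11s, r^15s}; {e, r^4, r^8, r^12, s, r^4s, r^8s, r^12s}; … (5 in all).
So G has 5 subgroups of order 8.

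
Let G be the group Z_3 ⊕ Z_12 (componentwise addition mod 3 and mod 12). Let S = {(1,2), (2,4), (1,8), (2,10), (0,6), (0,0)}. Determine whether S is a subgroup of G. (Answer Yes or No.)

Yes

|S| = 6 divides |G| = 36, consistent with Lagrange.
S contains the identity, every element's inverse is in S, and S is closed under +: it is a subgroup.
In fact S = ⟨(1,2)⟩.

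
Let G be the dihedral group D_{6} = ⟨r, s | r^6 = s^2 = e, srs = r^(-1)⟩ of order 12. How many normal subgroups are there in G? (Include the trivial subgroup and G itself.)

G has 16 subgroups. Checking conjugation-invariance by order — order 1: 1/1 normal; order 2: 1/7 normal; order 3: 1/1 normal; order 4: 0/3 normal; order 6: 3/3 normal; order 12: 1/1 normal.
Total normal subgroups: 7.

7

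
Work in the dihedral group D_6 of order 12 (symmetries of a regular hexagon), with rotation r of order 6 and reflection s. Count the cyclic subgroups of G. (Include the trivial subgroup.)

Group the elements of G by the cyclic subgroup they generate; each cyclic subgroup of order d accounts for φ(d) elements.
Cyclic subgroups by order — order 1: 1; order 2: 7; order 3: 1; order 6: 1.
Total: 10.

10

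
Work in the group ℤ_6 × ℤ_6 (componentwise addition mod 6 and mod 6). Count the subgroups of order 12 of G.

4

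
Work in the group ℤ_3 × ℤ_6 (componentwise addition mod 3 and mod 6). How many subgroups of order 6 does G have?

4

|G| = 18 and 6 | 18, so subgroups of order 6 are possible by Lagrange.
The subgroups of order 6 are: {(0,0), (0,1), (0,2), (0,3), (0,4), (0,5)}; {(0,0), (0,3), (1,0), (1,3), (2,0), (2,3)}; {(0,0), (0,3), (1,1), (1,4), (2,2), (2,5)}; {(0,0), (0,3), (1,2), (1,5), (2,1), (2,4)}.
So G has 4 subgroups of order 6.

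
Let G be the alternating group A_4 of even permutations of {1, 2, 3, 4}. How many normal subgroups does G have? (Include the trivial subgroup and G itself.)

G has 10 subgroups. Checking conjugation-invariance by order — order 1: 1/1 normal; order 2: 0/3 normal; order 3: 0/4 normal; order 4: 1/1 normal; order 12: 1/1 normal.
Total normal subgroups: 3.

3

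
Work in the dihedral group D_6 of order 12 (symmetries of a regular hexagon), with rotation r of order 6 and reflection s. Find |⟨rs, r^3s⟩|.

6

|⟨rs⟩| = 2 and |⟨r^3s⟩| = 2, so |H| is a multiple of lcm(2, 2) = 2 and divides |G| = 12.
Closing under the operation: H = {e, r^2, r^4, rs, r^3s, r^5s}, so |H| = 6.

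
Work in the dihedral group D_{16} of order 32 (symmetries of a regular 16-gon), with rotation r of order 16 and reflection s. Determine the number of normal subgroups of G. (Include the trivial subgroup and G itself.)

8

G has 36 subgroups. Checking conjugation-invariance by order — order 1: 1/1 normal; order 2: 1/17 normal; order 4: 1/9 normal; order 8: 1/5 normal; order 16: 3/3 normal; order 32: 1/1 normal.
Total normal subgroups: 8.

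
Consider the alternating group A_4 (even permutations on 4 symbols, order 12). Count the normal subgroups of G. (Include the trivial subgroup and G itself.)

G has 10 subgroups. Checking conjugation-invariance by order — order 1: 1/1 normal; order 2: 0/3 normal; order 3: 0/4 normal; order 4: 1/1 normal; order 12: 1/1 normal.
Total normal subgroups: 3.

3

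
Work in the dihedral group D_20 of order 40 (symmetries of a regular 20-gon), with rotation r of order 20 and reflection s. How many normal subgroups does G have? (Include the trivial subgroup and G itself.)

G has 48 subgroups. Checking conjugation-invariance by order — order 1: 1/1 normal; order 2: 1/21 normal; order 4: 1/11 normal; order 5: 1/1 normal; order 8: 0/5 normal; order 10: 1/5 normal; order 20: 3/3 normal; order 40: 1/1 normal.
Total normal subgroups: 9.

9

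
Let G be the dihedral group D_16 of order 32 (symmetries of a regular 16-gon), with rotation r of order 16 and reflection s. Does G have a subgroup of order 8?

Yes

8 | 32. A subgroup of order 8 is {e, r^2, r^4, r^6, r^8, r^10, r^12, r^14}.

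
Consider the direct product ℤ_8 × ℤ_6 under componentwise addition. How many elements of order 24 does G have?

16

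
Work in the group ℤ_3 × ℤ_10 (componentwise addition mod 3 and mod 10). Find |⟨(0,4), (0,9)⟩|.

|⟨(0,4)⟩| = 5 and |⟨(0,9)⟩| = 10, so |H| is a multiple of lcm(5, 10) = 10 and divides |G| = 30.
Closing under the operation: H = {(0,0), (0,1), (0,2), (0,3), (0,4), (0,5), (0,6), (0,7), (0,8), (0,9)}, so |H| = 10.

10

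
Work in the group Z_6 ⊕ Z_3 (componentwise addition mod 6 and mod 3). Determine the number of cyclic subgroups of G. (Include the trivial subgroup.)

10

Group the elements of G by the cyclic subgroup they generate; each cyclic subgroup of order d accounts for φ(d) elements.
Cyclic subgroups by order — order 1: 1; order 2: 1; order 3: 4; order 6: 4.
Total: 10.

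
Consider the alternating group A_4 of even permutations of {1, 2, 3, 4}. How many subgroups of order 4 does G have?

1

|G| = 12 and 4 | 12, so subgroups of order 4 are possible by Lagrange.
The subgroups of order 4 are: {e, (1 2)(3 4), (1 3)(2 4), (1 4)(2 3)}.
So G has 1 subgroup of order 4.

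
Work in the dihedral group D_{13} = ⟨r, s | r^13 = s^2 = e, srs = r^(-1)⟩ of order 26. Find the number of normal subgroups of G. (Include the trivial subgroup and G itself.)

G has 16 subgroups. Checking conjugation-invariance by order — order 1: 1/1 normal; order 2: 0/13 normal; order 13: 1/1 normal; order 26: 1/1 normal.
Total normal subgroups: 3.

3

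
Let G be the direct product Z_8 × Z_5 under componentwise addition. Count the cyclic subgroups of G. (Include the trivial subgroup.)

Group the elements of G by the cyclic subgroup they generate; each cyclic subgroup of order d accounts for φ(d) elements.
Cyclic subgroups by order — order 1: 1; order 2: 1; order 4: 1; order 5: 1; order 8: 1; order 10: 1; order 20: 1; order 40: 1.
Total: 8.

8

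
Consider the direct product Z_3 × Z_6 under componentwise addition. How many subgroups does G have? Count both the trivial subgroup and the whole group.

|G| = 18, so by Lagrange every subgroup order divides 18. Divisors: 1, 2, 3, 6, 9, 18.
Subgroups by order — order 1: 1; order 2: 1; order 3: 4; order 6: 4; order 9: 1; order 18: 1.
Total: 1 + 1 + 4 + 4 + 1 + 1 = 12.

12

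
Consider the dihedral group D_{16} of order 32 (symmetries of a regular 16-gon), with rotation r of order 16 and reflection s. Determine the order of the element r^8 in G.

Computing powers of r^8: the smallest k with (r^8)^k = e is k = 2.

2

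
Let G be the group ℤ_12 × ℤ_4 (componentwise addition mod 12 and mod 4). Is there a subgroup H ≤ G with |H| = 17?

17 does not divide |G| = 48, so by Lagrange no subgroup of order 17 exists.

No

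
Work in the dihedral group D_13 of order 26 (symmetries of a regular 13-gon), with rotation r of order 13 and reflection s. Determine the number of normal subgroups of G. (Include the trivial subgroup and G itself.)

G has 16 subgroups. Checking conjugation-invariance by order — order 1: 1/1 normal; order 2: 0/13 normal; order 13: 1/1 normal; order 26: 1/1 normal.
Total normal subgroups: 3.

3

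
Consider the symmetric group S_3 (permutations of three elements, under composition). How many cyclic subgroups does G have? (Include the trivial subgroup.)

Group the elements of G by the cyclic subgroup they generate; each cyclic subgroup of order d accounts for φ(d) elements.
Cyclic subgroups by order — order 1: 1; order 2: 3; order 3: 1.
Total: 5.

5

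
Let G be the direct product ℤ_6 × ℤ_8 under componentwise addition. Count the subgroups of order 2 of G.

3

|G| = 48 and 2 | 48, so subgroups of order 2 are possible by Lagrange.
The subgroups of order 2 are: {(0,0), (0,4)}; {(0,0), (3,0)}; {(0,0), (3,4)}.
So G has 3 subgroups of order 2.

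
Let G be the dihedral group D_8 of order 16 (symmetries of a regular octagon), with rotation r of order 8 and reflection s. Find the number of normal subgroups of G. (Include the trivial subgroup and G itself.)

7

G has 19 subgroups. Checking conjugation-invariance by order — order 1: 1/1 normal; order 2: 1/9 normal; order 4: 1/5 normal; order 8: 3/3 normal; order 16: 1/1 normal.
Total normal subgroups: 7.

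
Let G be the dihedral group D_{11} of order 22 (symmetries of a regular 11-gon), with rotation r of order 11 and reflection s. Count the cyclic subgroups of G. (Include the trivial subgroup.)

13

Group the elements of G by the cyclic subgroup they generate; each cyclic subgroup of order d accounts for φ(d) elements.
Cyclic subgroups by order — order 1: 1; order 2: 11; order 11: 1.
Total: 13.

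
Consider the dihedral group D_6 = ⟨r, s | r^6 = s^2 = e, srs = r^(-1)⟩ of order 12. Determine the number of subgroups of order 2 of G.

7

|G| = 12 and 2 | 12, so subgroups of order 2 are possible by Lagrange.
The subgroups of order 2 are: {e, r^2s}; {e, r^3}; {e, r^3s}; {e, r^4s}; … (7 in all).
So G has 7 subgroups of order 2.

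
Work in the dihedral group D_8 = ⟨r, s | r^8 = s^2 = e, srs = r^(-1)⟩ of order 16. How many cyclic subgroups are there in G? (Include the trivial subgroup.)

12

Group the elements of G by the cyclic subgroup they generate; each cyclic subgroup of order d accounts for φ(d) elements.
Cyclic subgroups by order — order 1: 1; order 2: 9; order 4: 1; order 8: 1.
Total: 12.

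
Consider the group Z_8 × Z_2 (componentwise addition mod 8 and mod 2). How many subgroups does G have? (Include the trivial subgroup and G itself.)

11

|G| = 16, so by Lagrange every subgroup order divides 16. Divisors: 1, 2, 4, 8, 16.
Subgroups by order — order 1: 1; order 2: 3; order 4: 3; order 8: 3; order 16: 1.
Total: 1 + 3 + 3 + 3 + 1 = 11.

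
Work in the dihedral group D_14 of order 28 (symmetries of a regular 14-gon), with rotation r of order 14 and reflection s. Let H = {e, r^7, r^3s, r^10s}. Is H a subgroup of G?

Yes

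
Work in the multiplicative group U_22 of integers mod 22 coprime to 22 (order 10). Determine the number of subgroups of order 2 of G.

1

|G| = 10 and 2 | 10, so subgroups of order 2 are possible by Lagrange.
The subgroups of order 2 are: {1, 21}.
So G has 1 subgroup of order 2.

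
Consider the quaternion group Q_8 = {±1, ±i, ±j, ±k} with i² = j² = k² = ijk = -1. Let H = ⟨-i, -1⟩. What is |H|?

4

|⟨-i⟩| = 4 and |⟨-1⟩| = 2, so |H| is a multiple of lcm(4, 2) = 4 and divides |G| = 8.
Closing under the operation: H = {1, -1, i, -i}, so |H| = 4.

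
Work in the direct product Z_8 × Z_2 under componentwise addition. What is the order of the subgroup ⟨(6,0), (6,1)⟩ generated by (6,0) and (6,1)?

8

|⟨(6,0)⟩| = 4 and |⟨(6,1)⟩| = 4, so |H| is a multiple of lcm(4, 4) = 4 and divides |G| = 16.
Closing under the operation: H = {(0,0), (0,1), (2,0), (2,1), (4,0), (4,1), (6,0), (6,1)}, so |H| = 8.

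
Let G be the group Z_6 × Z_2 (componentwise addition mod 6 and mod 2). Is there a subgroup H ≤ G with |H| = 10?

No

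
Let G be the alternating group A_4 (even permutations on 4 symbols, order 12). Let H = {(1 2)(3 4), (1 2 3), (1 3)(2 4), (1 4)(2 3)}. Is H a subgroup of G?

No

The identity e ∉ H, so H is not a subgroup.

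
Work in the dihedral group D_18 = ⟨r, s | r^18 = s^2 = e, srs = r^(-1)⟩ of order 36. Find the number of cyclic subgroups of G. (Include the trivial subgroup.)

Group the elements of G by the cyclic subgroup they generate; each cyclic subgroup of order d accounts for φ(d) elements.
Cyclic subgroups by order — order 1: 1; order 2: 19; order 3: 1; order 6: 1; order 9: 1; order 18: 1.
Total: 24.

24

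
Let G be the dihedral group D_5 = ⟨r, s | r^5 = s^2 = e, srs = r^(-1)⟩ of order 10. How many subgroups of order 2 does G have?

|G| = 10 and 2 | 10, so subgroups of order 2 are possible by Lagrange.
The subgroups of order 2 are: {e, r^2s}; {e, r^3s}; {e, r^4s}; {e, rs}; … (5 in all).
So G has 5 subgroups of order 2.

5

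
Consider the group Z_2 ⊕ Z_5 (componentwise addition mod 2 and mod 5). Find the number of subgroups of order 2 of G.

|G| = 10 and 2 | 10, so subgroups of order 2 are possible by Lagrange.
The subgroups of order 2 are: {(0,0), (1,0)}.
So G has 1 subgroup of order 2.

1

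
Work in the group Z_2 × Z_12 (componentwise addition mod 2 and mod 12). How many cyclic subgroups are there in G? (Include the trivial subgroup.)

12

Each element a generates a cyclic subgroup ⟨a⟩; distinct elements may generate the same one (a cyclic group of order d has φ(d) generators).
Cyclic subgroups by order — order 1: 1; order 2: 3; order 3: 1; order 4: 2; order 6: 3; order 12: 2.
Total: 12.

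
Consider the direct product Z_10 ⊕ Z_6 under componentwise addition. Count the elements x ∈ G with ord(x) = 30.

An element (a,b) has order lcm(ord(a), ord(b)); count pairs with lcm equal to 30.
Enumerating gives 24 such elements.

24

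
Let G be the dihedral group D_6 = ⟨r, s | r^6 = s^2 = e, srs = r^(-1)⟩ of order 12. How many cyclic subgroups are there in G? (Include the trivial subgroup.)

10

A cyclic subgroup of order d is generated by each of its φ(d) elements of order d, so the cyclic subgroups of order d number (#elements of order d)/φ(d).
Cyclic subgroups by order — order 1: 1; order 2: 7; order 3: 1; order 6: 1.
Total: 10.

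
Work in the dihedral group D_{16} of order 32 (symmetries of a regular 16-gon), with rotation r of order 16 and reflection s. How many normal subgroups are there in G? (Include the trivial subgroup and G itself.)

8

G has 36 subgroups. Checking conjugation-invariance by order — order 1: 1/1 normal; order 2: 1/17 normal; order 4: 1/9 normal; order 8: 1/5 normal; order 16: 3/3 normal; order 32: 1/1 normal.
Total normal subgroups: 8.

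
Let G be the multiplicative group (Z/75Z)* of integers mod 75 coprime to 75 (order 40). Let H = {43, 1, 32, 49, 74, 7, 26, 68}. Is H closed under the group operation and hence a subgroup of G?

Yes

|H| = 8 divides |G| = 40, consistent with Lagrange.
H contains the identity, every element's inverse is in H, and H is closed under ·: it is a subgroup.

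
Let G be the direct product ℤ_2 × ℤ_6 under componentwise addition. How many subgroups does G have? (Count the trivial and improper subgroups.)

|G| = 12, so by Lagrange every subgroup order divides 12. Divisors: 1, 2, 3, 4, 6, 12.
Subgroups by order — order 1: 1; order 2: 3; order 3: 1; order 4: 1; order 6: 3; order 12: 1.
Total: 1 + 3 + 1 + 1 + 3 + 1 = 10.

10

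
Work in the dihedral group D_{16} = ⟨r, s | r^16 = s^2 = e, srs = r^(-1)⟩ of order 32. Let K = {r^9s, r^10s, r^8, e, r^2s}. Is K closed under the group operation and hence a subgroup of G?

No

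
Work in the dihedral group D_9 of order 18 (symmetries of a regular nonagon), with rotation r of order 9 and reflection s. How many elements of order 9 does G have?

6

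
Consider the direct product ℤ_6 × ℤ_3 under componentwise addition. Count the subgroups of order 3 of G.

4

|G| = 18 and 3 | 18, so subgroups of order 3 are possible by Lagrange.
The subgroups of order 3 are: {(0,0), (0,1), (0,2)}; {(0,0), (2,0), (4,0)}; {(0,0), (2,1), (4,2)}; {(0,0), (2,2), (4,1)}.
So G has 4 subgroups of order 3.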